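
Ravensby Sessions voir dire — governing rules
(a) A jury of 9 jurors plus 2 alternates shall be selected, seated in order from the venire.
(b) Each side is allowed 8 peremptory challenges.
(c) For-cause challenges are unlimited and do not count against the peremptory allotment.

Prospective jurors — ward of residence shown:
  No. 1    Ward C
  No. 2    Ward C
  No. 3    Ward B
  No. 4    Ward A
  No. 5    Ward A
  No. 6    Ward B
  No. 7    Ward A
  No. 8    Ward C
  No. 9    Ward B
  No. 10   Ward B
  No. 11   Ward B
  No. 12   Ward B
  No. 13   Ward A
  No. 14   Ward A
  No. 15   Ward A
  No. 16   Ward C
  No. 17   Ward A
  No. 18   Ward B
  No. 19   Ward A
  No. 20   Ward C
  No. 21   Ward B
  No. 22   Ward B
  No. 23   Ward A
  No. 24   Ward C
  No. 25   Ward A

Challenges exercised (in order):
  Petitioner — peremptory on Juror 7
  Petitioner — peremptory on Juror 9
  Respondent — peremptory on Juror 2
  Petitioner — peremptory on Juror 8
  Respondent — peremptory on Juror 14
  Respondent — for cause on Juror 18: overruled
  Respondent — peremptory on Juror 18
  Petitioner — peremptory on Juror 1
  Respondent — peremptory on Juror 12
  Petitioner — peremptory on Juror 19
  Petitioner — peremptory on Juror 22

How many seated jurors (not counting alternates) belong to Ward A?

Removed: #1, #2, #7, #8, #9, #12, #14, #18, #19, #22.
Seated jurors 1–9: #3, #4, #5, #6, #10, #11, #13, #15, #16 (alternates #17, #20 not counted).
Of those, in Ward A: #4, #5, #13, #15 → 4.

4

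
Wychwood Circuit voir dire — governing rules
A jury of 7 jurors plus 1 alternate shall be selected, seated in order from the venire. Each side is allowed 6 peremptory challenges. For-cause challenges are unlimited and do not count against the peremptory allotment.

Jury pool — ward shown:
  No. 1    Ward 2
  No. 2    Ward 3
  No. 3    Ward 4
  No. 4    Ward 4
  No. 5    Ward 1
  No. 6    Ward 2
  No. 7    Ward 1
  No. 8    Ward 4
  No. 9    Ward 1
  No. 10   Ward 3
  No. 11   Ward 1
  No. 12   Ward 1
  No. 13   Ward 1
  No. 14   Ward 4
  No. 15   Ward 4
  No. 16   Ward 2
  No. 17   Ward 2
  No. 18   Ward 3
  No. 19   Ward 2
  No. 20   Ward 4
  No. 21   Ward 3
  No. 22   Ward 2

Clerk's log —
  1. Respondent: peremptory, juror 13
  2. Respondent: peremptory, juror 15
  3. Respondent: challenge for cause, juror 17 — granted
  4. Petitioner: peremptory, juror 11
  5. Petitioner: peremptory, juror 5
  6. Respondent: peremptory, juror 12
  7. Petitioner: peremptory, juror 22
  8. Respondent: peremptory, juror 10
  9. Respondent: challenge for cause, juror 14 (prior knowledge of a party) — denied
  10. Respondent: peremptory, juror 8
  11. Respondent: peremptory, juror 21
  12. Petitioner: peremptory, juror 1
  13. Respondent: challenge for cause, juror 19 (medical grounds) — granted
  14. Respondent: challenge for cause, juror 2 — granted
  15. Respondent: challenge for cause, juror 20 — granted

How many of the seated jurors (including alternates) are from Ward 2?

Removed: #1, #2, #5, #8, #10, #11, #12, #13, #15, #17, #19, #20, #21, #22.
Seated (8 incl. alternates): #3, #4, #6, #7, #9, #14, #16, #18.
Of those, in Ward 2: #6, #16 → 2.

2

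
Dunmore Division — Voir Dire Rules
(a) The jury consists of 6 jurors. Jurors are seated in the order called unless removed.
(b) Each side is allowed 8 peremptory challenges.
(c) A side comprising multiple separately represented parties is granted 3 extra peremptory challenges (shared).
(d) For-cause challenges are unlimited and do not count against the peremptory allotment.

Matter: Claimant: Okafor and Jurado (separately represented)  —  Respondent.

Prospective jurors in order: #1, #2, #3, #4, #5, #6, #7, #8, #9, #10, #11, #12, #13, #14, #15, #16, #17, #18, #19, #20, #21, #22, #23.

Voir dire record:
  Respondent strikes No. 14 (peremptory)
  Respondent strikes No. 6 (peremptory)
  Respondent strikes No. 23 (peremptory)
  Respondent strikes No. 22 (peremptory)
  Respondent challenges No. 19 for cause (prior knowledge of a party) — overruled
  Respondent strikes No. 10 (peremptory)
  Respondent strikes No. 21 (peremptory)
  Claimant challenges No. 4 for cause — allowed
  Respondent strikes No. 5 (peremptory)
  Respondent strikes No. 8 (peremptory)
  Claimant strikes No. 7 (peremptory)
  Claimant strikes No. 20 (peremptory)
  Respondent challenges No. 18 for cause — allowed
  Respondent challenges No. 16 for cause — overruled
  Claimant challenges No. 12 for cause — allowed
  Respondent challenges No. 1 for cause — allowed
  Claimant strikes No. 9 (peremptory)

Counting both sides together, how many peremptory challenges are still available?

8

Claimant allotment: 8 base + 3 multi-party = 11. Respondent allotment: 8.
Claimant peremptories used: #7, #20, #9 — 3 (for-cause on #4, #12 don't count).
Respondent peremptories used: #14, #6, #23, #22, #10, #21, #5, #8 — 8 (for-cause on #19, #18, #16, #1 don't count).
Remaining: (11 − 3) + (8 − 8) = 8.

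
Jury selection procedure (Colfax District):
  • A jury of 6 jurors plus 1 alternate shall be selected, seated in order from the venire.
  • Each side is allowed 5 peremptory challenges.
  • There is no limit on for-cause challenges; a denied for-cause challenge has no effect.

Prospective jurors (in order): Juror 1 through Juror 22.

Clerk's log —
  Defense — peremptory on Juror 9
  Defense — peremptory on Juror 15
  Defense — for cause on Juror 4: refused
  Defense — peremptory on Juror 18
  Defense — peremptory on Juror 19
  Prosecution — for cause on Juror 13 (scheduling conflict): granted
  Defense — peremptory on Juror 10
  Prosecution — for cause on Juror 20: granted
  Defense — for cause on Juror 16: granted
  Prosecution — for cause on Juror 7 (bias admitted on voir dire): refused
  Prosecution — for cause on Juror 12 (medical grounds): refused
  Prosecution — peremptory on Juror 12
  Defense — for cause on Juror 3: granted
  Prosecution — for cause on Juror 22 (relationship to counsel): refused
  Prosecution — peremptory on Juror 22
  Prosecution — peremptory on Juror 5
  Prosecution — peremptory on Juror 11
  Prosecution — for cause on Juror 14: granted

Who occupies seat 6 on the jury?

Removed: #3, #5, #9, #10, #11, #12, #13, #14, #15, #16, #18, #19, #20, #22. (#4, #7 stay — for-cause denied.)
Seating in order: seats 1–6 → #1, #2, #4, #6, #7, #8; alternates → #17.
So seat 6 is #8.

8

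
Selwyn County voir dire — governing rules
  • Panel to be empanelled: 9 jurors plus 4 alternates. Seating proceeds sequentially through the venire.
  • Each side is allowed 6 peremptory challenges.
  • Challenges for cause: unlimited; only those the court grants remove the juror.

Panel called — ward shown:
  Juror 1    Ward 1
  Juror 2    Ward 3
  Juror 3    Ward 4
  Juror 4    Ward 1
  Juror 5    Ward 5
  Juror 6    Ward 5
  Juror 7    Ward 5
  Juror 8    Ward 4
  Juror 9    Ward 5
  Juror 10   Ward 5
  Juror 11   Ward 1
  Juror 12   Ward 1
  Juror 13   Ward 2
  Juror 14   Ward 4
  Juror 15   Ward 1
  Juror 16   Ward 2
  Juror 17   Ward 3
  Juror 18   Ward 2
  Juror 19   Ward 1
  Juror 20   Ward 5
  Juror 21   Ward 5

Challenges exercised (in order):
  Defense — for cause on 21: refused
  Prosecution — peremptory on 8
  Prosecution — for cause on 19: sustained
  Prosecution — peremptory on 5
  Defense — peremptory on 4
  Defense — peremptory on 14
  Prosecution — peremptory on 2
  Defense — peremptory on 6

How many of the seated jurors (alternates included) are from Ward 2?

Removed: #2, #4, #5, #6, #8, #14, #19.
Seated (13 incl. alternates): #1, #3, #7, #9, #10, #11, #12, #13, #15, #16, #17, #18, #20.
Of those, in Ward 2: #13, #16, #18 → 3.

3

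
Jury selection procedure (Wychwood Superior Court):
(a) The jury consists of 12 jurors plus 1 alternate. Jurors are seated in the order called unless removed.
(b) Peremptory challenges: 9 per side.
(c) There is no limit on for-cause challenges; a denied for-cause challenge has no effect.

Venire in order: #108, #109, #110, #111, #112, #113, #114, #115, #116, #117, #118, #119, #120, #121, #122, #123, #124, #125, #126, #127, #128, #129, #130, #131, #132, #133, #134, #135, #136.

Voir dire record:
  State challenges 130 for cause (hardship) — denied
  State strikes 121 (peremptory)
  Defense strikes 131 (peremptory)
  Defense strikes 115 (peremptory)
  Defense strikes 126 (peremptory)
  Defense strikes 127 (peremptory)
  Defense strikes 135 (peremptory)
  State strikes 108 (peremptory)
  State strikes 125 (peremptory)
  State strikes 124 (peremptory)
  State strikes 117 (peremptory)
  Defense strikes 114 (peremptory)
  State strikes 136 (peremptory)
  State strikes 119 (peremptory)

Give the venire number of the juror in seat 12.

Removed: #108, #114, #115, #117, #119, #121, #124, #125, #126, #127, #131, #135, #136. (#130 stays — for-cause denied.)
Filling seats in venire order through position 12: #109, #110, #111, #112, #113, #116, #118, #120, #122, #123, #128, #129.
So seat 12 is #129.

129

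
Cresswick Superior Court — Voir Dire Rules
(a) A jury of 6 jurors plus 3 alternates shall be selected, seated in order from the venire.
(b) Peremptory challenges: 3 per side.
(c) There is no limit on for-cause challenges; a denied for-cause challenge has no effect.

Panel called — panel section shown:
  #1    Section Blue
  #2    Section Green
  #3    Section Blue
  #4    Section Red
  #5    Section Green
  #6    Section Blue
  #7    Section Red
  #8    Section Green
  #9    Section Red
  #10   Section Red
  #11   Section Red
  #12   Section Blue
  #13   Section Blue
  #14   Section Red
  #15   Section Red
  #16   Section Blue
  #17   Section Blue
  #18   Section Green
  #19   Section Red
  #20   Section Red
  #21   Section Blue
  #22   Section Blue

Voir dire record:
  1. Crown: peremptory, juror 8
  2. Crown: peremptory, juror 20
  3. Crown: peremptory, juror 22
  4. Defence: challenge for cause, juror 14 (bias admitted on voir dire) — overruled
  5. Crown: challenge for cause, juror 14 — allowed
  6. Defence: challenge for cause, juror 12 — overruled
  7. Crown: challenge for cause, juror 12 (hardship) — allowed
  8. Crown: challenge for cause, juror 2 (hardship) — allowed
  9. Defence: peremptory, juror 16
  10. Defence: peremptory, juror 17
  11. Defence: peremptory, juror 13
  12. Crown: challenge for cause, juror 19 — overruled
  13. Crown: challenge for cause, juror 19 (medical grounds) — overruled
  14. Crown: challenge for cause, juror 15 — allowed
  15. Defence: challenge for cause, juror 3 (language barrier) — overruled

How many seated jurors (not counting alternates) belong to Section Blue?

3

Removed: #2, #8, #12, #13, #14, #15, #16, #17, #20, #22.
Seated jurors 1–6: #1, #3, #4, #5, #6, #7 (alternates #9, #10, #11 not counted).
Of those, in Section Blue: #1, #3, #6 → 3.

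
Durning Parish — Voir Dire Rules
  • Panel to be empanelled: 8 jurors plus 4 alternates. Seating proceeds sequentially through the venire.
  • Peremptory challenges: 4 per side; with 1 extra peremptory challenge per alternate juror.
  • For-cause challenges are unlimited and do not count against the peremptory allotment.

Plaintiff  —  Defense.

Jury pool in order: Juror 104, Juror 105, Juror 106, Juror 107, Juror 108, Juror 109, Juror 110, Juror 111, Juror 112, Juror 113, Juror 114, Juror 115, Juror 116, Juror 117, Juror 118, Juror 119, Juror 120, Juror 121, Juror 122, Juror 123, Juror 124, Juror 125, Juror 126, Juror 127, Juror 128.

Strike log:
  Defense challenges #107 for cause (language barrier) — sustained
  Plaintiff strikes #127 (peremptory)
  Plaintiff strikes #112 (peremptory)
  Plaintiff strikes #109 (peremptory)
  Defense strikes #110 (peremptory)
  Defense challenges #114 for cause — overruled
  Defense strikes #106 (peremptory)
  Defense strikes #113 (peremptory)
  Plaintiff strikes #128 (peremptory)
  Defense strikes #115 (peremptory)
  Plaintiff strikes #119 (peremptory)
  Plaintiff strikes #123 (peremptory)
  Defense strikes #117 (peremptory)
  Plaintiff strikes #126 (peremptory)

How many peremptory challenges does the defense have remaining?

Defense allotment: 4 base + 1 × 4 alternates = 8.
Defense peremptories used: #110, #106, #113, #115, #117 — 5 (for-cause on #107, #114 don't count).
Remaining: 8 − 5 = 3.

3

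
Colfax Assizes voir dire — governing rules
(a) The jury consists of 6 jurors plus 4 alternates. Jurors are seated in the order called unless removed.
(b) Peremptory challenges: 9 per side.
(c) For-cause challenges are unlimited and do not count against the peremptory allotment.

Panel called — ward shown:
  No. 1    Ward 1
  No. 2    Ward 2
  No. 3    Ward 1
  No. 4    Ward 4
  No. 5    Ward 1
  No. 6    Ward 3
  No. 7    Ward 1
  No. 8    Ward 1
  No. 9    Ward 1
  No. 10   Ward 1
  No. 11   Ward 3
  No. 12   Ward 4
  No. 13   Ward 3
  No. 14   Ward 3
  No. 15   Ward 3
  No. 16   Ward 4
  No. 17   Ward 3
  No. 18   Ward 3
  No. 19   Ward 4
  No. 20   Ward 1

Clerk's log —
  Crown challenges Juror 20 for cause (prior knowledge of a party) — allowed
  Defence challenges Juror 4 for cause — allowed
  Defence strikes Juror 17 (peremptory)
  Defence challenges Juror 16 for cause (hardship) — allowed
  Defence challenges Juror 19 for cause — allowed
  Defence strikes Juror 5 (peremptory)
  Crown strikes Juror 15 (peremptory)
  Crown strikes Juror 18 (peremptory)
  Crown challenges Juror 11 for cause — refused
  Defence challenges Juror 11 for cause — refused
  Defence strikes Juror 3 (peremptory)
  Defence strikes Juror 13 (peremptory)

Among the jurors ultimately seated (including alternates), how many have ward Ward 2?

Removed: #3, #4, #5, #13, #15, #16, #17, #18, #19, #20.
Seated (10 incl. alternates): #1, #2, #6, #7, #8, #9, #10, #11, #12, #14.
Of those, in Ward 2: #2 → 1.

1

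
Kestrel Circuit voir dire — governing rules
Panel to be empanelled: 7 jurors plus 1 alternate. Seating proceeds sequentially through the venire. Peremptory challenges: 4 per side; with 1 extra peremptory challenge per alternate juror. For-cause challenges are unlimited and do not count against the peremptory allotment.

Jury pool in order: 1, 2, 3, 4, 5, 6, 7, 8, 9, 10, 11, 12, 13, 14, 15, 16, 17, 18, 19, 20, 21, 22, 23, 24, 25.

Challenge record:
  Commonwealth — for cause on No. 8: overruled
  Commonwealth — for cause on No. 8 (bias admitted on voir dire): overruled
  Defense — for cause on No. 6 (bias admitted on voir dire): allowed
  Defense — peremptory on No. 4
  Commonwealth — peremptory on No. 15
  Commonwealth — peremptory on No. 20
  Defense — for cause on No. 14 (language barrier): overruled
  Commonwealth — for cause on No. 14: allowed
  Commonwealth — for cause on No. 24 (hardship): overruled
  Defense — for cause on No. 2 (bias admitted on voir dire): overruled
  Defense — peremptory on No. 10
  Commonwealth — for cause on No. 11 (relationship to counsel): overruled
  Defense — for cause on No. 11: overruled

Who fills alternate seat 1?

11

Removed: #4, #6, #10, #14, #15, #20. (#2, #8, #11, #24 stay — for-cause denied.)
Filling seats in venire order through position 8: #1, #2, #3, #5, #7, #8, #9, #11.
So alternate 1 is #11.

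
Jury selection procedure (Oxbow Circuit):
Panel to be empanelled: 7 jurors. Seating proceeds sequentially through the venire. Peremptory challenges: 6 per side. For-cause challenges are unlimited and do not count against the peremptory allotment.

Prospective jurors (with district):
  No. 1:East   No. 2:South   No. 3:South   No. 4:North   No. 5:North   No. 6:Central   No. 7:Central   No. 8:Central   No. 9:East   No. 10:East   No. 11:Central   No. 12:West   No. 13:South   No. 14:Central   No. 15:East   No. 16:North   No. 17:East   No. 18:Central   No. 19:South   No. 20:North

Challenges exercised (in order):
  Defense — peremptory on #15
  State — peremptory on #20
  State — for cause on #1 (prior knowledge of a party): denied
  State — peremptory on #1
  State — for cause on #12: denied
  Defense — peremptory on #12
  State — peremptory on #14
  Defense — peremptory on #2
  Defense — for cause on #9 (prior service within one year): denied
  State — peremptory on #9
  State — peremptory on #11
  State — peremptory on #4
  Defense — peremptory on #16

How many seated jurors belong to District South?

Removed: #1, #2, #4, #9, #11, #12, #14, #15, #16, #20.
Seated jurors 1–7: #3, #5, #6, #7, #8, #10, #13.
Of those, in District South: #3, #13 → 2.

2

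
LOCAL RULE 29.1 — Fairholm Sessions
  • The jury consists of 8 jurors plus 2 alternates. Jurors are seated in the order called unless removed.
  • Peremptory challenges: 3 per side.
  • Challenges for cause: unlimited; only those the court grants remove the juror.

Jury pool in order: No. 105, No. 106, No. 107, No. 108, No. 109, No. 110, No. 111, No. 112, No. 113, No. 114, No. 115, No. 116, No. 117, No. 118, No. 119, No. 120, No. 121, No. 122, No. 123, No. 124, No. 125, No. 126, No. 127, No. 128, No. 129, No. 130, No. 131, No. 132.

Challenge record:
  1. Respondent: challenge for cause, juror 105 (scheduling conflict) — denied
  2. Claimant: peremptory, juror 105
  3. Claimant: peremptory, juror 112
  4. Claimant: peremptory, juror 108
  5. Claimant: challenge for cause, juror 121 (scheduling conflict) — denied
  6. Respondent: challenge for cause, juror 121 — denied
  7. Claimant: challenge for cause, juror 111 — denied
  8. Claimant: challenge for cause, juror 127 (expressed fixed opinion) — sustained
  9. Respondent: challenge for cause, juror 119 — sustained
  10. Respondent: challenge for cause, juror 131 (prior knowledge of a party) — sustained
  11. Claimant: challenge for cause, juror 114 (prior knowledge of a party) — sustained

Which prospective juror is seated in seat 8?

Removed: #105, #108, #112, #114, #119, #127, #131. (#111, #121 stay — for-cause denied.)
Seating in order: seats 1–8 → #106, #107, #109, #110, #111, #113, #115, #116; alternates → #117, #118.
So seat 8 is #116.

116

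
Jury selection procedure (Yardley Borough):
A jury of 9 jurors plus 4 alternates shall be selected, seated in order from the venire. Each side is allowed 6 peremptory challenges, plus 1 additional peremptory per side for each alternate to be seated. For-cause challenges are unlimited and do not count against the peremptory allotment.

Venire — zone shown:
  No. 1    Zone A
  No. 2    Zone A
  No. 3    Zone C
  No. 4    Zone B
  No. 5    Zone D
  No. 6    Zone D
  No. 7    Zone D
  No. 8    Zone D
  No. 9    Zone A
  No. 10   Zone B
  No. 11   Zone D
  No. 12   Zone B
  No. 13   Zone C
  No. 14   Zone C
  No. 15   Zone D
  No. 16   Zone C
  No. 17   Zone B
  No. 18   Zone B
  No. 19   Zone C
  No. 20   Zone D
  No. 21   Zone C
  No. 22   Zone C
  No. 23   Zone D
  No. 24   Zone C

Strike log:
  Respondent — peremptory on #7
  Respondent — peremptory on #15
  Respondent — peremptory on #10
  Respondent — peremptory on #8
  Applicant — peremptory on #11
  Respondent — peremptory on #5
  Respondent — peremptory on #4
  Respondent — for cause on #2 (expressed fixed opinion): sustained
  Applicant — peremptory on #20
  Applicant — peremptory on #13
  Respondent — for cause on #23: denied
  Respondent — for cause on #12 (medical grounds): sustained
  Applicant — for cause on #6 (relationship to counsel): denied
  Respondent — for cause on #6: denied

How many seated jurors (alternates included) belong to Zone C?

7

Removed: #2, #4, #5, #7, #8, #10, #11, #12, #13, #15, #20.
Seated (13 incl. alternates): #1, #3, #6, #9, #14, #16, #17, #18, #19, #21, #22, #23, #24.
Of those, in Zone C: #3, #14, #16, #19, #21, #22, #24 → 7.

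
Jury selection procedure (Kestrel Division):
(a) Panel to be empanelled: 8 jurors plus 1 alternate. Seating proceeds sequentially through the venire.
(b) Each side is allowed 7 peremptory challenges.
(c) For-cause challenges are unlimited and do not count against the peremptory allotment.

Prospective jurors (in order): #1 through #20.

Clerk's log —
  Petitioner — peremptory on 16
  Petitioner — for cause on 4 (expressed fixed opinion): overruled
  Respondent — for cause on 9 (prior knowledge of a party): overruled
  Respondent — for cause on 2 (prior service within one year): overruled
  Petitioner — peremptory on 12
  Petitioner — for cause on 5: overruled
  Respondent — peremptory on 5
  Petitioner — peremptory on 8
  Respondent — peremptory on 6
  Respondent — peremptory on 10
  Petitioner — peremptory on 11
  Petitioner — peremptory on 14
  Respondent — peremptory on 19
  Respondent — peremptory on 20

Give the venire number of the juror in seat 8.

15

Removed: #5, #6, #8, #10, #11, #12, #14, #16, #19, #20. (#2, #4, #9 stay — for-cause denied.)
Seating in order: seats 1–8 → #1, #2, #3, #4, #7, #9, #13, #15; alternates → #17.
So seat 8 is #15.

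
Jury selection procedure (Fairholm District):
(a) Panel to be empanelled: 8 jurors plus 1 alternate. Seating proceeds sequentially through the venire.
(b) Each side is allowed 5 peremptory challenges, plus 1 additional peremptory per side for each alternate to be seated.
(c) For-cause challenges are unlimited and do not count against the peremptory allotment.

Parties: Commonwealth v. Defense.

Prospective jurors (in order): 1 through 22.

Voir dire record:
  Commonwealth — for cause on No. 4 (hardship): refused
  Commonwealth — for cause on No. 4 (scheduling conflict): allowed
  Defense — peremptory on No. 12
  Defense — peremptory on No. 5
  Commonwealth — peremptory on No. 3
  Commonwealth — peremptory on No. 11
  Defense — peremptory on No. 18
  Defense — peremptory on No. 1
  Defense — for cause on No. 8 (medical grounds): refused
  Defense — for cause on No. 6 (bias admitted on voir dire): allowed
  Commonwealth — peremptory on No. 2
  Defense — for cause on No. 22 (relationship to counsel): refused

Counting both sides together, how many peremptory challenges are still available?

Commonwealth allotment: 5 base + 1 × 1 alternate = 6. Defense allotment: 5 base + 1 × 1 alternate = 6.
Commonwealth peremptories used: #3, #11, #2 — 3 (for-cause on #4, #4 don't count).
Defense peremptories used: #12, #5, #18, #1 — 4 (for-cause on #8, #6, #22 don't count).
Remaining: (6 − 3) + (6 − 4) = 5.

5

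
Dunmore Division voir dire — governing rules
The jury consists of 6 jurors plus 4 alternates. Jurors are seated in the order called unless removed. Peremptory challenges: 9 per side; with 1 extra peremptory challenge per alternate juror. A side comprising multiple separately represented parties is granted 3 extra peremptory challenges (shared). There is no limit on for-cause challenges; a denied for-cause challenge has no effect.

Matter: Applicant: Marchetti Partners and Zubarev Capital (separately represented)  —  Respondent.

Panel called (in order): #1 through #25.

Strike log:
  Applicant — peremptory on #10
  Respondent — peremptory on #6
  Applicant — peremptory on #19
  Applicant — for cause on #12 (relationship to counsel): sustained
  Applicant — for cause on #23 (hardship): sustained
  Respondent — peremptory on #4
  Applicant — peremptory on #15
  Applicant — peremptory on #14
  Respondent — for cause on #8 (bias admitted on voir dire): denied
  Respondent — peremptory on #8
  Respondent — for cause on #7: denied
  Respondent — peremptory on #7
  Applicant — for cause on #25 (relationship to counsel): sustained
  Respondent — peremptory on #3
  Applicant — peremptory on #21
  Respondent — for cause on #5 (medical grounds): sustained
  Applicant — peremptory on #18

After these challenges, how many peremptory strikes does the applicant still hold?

10

Applicant allotment: 9 base + 1 × 4 alternates + 3 multi-party = 16.
Applicant peremptories used: #10, #19, #15, #14, #21, #18 — 6 (for-cause on #12, #23, #25 don't count).
Remaining: 16 − 6 = 10.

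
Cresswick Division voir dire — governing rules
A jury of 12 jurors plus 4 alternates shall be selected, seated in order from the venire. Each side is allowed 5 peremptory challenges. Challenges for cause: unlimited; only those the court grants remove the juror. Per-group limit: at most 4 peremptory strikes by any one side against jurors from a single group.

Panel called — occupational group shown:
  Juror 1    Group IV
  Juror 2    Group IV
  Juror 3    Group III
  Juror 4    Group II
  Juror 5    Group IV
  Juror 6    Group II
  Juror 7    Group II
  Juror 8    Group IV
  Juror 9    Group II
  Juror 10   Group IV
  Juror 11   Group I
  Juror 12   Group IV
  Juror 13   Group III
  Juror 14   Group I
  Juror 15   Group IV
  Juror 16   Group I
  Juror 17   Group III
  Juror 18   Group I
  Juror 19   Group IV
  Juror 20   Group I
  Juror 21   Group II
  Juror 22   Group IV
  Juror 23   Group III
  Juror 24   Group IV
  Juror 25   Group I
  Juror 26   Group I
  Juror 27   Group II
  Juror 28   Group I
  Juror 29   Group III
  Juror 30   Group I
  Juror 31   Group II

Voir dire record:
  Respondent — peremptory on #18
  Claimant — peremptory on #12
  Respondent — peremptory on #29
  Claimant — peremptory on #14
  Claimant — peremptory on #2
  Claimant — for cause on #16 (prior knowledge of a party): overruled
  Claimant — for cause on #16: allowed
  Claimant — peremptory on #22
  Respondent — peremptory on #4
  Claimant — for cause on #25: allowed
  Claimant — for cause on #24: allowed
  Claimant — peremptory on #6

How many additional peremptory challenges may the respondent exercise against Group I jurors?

2

Respondent peremptories so far: #18, #29, #4 — 3 of 5 used, 2 left overall.
Against Group I: #18 — 1 used; per-group cap 4 leaves 3.
Binding limit: min(2, 3) = 2.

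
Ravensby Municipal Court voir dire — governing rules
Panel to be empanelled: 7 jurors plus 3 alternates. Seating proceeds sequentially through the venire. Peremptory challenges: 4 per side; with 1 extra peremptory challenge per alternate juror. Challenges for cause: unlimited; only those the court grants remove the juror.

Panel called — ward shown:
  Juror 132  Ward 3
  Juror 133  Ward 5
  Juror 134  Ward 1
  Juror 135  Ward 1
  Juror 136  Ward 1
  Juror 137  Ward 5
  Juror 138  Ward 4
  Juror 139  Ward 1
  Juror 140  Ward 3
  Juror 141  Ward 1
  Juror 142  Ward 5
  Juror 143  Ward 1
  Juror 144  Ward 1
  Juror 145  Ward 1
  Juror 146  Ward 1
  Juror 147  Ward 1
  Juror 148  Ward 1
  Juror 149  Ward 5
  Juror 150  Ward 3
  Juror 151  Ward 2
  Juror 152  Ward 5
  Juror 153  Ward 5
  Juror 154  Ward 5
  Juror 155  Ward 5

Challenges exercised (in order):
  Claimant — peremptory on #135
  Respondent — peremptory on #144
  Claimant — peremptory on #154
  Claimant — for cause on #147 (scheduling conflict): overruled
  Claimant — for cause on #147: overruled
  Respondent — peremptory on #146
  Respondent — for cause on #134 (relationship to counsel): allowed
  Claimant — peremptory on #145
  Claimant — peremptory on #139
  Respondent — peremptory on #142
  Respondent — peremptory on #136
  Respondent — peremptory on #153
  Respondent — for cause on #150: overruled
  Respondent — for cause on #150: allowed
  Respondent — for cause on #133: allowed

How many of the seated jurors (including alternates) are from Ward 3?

Removed: #133, #134, #135, #136, #139, #142, #144, #145, #146, #150, #153, #154.
Seated (10 incl. alternates): #132, #137, #138, #140, #141, #143, #147, #148, #149, #151.
Of those, in Ward 3: #132, #140 → 2.

2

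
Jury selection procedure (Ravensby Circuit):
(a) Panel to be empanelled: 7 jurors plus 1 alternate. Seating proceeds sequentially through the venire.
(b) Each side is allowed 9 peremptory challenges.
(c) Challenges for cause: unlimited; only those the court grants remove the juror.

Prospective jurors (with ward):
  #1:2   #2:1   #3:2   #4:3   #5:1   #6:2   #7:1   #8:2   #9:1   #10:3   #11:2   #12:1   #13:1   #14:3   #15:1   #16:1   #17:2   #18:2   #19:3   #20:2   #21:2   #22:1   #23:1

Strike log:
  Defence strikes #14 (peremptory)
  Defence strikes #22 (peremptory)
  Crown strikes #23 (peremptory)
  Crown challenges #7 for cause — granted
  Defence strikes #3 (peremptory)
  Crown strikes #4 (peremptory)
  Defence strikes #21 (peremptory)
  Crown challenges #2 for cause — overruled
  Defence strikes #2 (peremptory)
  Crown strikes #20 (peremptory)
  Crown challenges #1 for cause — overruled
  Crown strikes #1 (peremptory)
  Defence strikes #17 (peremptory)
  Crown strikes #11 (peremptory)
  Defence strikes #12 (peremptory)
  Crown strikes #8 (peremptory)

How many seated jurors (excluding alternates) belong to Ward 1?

Removed: #1, #2, #3, #4, #7, #8, #11, #12, #14, #17, #20, #21, #22, #23.
Seated jurors 1–7: #5, #6, #9, #10, #13, #15, #16 (alternates #18 not counted).
Of those, in Ward 1: #5, #9, #13, #15, #16 → 5.

5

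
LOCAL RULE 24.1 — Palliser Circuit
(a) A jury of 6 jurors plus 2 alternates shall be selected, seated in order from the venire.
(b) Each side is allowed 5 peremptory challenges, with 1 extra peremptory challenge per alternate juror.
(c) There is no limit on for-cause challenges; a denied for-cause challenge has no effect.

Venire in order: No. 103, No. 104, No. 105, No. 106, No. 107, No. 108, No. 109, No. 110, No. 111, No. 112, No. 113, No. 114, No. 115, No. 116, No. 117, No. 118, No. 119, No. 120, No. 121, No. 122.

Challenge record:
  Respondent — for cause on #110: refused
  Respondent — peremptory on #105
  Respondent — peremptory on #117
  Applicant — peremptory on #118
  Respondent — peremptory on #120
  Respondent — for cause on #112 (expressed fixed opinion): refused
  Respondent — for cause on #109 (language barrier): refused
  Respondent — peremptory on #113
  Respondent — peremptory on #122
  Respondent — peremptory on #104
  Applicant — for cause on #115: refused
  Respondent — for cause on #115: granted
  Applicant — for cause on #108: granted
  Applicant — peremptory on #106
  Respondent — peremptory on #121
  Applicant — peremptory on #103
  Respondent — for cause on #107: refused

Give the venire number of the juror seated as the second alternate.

Removed: #103, #104, #105, #106, #108, #113, #115, #117, #118, #120, #121, #122. (#107, #109, #110, #112 stay — for-cause denied.)
Seating in order: seats 1–6 → #107, #109, #110, #111, #112, #114; alternates → #116, #119.
So alternate 2 is #119.

119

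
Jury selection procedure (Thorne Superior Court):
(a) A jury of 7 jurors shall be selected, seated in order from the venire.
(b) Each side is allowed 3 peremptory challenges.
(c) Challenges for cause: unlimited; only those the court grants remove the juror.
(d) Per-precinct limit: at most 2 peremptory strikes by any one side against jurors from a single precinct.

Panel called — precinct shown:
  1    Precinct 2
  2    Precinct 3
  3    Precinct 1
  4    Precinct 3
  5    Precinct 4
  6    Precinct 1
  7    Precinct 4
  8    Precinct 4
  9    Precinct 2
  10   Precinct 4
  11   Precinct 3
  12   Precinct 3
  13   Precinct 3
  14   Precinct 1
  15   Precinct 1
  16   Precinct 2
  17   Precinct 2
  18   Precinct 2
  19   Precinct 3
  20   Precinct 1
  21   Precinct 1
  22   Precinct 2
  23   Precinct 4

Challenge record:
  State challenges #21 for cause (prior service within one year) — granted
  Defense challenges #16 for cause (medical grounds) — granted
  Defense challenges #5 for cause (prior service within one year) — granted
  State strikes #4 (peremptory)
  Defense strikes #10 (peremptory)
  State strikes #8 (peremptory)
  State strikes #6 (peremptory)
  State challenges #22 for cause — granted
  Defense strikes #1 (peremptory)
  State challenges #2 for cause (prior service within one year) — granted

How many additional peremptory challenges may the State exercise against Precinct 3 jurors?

State peremptories so far: #4, #8, #6 — 3 of 3 used, 0 left overall.
Against Precinct 3: #4 — 1 used; per-precinct cap 2 leaves 1.
Binding limit: min(0, 1) = 0.

0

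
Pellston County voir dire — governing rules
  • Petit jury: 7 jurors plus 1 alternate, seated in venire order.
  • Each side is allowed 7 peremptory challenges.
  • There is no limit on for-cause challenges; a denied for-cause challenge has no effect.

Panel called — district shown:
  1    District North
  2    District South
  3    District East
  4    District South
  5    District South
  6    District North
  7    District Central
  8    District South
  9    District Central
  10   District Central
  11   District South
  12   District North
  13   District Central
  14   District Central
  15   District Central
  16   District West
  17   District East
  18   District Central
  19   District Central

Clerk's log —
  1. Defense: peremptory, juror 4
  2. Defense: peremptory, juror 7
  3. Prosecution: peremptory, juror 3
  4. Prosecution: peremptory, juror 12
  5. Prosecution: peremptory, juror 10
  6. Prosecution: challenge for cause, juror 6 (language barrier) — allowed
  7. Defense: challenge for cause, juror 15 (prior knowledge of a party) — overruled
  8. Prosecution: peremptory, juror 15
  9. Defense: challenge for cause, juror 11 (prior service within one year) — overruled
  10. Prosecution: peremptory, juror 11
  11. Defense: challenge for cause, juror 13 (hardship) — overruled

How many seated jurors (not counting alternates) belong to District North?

1

Removed: #3, #4, #6, #7, #10, #11, #12, #15.
Seated jurors 1–7: #1, #2, #5, #8, #9, #13, #14 (alternates #16 not counted).
Of those, in District North: #1 → 1.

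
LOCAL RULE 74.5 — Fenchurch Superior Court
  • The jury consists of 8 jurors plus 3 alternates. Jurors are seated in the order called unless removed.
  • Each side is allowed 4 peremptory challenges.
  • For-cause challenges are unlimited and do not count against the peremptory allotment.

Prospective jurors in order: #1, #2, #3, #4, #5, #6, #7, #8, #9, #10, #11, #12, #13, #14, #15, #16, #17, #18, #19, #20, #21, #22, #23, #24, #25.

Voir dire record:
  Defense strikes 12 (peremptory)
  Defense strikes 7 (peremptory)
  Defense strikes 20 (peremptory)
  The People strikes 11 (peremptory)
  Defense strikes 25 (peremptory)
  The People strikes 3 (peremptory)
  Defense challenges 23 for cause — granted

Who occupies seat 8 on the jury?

10

Removed: #3, #7, #11, #12, #20, #23, #25.
Filling seats in venire order through position 8: #1, #2, #4, #5, #6, #8, #9, #10.
So seat 8 is #10.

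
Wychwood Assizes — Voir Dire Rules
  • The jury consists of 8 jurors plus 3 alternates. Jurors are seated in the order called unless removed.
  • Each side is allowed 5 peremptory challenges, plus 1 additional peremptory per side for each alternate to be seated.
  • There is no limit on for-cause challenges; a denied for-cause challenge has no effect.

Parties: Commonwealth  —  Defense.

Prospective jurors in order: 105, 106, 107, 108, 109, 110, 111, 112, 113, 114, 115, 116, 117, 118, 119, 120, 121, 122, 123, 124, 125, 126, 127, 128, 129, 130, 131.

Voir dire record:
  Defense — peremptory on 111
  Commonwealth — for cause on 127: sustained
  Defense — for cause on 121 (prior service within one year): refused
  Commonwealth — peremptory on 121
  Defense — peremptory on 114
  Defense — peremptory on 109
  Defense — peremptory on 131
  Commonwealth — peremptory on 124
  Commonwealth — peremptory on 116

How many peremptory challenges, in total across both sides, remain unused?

9

Commonwealth allotment: 5 base + 1 × 3 alternates = 8. Defense allotment: 5 base + 1 × 3 alternates = 8.
Commonwealth peremptories used: #121, #124, #116 — 3 (the for-cause on #127 doesn't count).
Defense peremptories used: #111, #114, #109, #131 — 4 (the for-cause on #121 doesn't count).
Remaining: (8 − 3) + (8 − 4) = 9.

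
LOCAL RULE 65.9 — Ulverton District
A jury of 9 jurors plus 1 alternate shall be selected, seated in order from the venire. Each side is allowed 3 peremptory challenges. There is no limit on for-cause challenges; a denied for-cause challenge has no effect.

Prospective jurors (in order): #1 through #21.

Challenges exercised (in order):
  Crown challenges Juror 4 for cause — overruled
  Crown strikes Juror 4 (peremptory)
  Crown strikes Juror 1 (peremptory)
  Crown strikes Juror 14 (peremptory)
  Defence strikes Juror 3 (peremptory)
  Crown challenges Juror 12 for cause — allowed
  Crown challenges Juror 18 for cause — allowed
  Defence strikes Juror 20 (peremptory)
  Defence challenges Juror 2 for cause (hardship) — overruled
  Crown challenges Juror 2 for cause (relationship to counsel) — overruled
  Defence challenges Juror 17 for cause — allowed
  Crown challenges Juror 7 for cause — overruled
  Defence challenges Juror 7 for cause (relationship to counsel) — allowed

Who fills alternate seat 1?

16

Removed: #1, #3, #4, #7, #12, #14, #17, #18, #20. (#2 stays — for-cause denied.)
Filling seats in venire order through position 10: #2, #5, #6, #8, #9, #10, #11, #13, #15, #16.
So alternate 1 is #16.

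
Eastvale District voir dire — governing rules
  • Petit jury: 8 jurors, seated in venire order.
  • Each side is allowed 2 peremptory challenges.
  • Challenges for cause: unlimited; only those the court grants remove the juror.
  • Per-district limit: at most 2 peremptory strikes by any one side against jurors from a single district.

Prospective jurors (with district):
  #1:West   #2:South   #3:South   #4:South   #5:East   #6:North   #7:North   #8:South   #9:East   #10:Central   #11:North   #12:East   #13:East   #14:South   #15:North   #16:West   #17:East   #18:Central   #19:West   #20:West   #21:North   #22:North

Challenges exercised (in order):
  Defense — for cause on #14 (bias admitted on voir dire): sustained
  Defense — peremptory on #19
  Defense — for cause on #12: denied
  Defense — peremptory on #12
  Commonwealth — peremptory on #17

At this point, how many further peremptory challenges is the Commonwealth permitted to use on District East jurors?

Commonwealth peremptories so far: #17 — 1 of 2 used, 1 left overall.
Against District East: #17 — 1 used; per-district cap 2 leaves 1.
Binding limit: min(1, 1) = 1.

1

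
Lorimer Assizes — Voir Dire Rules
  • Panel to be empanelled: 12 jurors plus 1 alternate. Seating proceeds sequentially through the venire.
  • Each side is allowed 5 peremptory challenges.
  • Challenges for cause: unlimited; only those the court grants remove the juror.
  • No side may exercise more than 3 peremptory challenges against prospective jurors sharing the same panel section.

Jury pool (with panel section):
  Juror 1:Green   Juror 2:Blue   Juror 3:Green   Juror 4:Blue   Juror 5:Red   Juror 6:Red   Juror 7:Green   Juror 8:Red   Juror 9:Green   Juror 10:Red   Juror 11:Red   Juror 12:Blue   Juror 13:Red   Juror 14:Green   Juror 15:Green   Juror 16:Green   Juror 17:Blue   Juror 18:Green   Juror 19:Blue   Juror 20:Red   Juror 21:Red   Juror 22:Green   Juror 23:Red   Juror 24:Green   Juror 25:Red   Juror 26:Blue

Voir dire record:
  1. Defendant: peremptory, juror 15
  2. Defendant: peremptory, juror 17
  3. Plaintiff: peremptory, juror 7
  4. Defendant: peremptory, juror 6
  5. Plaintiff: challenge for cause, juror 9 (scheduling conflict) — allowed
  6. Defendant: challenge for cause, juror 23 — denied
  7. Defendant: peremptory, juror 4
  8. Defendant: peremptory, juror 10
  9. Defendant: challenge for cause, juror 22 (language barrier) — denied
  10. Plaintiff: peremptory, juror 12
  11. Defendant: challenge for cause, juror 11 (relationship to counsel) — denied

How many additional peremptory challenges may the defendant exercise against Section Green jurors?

0

Defendant peremptories so far: #15, #17, #6, #4, #10 — 5 of 5 used, 0 left overall.
Against Section Green: #15 — 1 used; per-section cap 3 leaves 2.
Binding limit: min(0, 2) = 0.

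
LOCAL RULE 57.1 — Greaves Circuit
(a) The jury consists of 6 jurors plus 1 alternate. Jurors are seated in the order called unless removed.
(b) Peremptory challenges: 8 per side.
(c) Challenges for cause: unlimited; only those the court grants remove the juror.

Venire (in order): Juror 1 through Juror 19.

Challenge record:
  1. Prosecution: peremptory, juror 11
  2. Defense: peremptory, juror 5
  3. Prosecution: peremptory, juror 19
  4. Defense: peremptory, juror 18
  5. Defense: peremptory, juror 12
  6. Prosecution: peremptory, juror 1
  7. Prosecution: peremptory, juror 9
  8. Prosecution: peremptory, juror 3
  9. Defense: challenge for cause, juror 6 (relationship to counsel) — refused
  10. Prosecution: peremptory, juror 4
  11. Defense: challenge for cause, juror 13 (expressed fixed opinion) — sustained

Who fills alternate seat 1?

15

Removed: #1, #3, #4, #5, #9, #11, #12, #13, #18, #19. (#6 stays — for-cause denied.)
Seating in order: seats 1–6 → #2, #6, #7, #8, #10, #14; alternates → #15.
So alternate 1 is #15.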